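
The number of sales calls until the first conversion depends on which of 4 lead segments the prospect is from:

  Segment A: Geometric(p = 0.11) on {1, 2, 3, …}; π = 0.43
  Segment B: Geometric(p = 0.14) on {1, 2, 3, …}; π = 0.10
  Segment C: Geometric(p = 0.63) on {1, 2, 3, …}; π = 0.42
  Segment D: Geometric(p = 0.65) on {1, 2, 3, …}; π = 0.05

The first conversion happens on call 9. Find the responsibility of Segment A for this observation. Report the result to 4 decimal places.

By Bayes' theorem, P(k | x) = π_k f_k(x) / Σ_j π_j f_j(x).
Evaluate each component's likelihood at the observed value:
  L_A = 0.0433025
  L_B = 0.0418905
  L_C = 0.000221286
  L_D = 0.000146372
Weight by the priors:
  π_A·L_A = 0.43 × 0.0433025 = 0.0186201
  π_B·L_B = 0.10 × 0.0418905 = 0.00418905
  π_C·L_C = 0.42 × 0.000221286 = 9.29402e-05
  π_D·L_D = 0.05 × 0.000146372 = 7.3186e-06
Normaliser: 0.0186201 + 0.00418905 + 9.29402e-05 + 7.3186e-06 = 0.0229094
P(Segment A | the observation) = 0.0186201 / 0.0229094 ≈ 0.8128

0.8128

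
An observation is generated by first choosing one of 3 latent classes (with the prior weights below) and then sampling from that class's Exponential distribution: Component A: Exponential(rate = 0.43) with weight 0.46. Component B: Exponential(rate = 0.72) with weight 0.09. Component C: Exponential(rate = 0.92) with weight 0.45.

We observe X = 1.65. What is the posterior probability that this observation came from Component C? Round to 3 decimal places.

Apply Bayes' rule: the posterior for each component is proportional to its prior times its likelihood at x.
Exponential densities:
  p_A = 0.43·e^(−0.43·1.65) = 0.43·e^(−0.7095) = 0.211513
  p_B = 0.72·e^(−0.72·1.65) = 0.72·e^(−1.1880) = 0.219478
  p_C = 0.92·e^(−0.92·1.65) = 0.92·e^(−1.5180) = 0.201618
Prior × likelihood for each component:
  P(Z=A)·p_A = 0.46 × 0.211513 = 0.0972959
  P(Z=B)·p_B = 0.09 × 0.219478 = 0.019753
  P(Z=C)·p_C = 0.45 × 0.201618 = 0.090728
Denominator: 0.0972959 + 0.019753 + 0.090728 = 0.207777
P(Component C | the observation) = 0.090728 / 0.207777 ≈ 0.437

0.437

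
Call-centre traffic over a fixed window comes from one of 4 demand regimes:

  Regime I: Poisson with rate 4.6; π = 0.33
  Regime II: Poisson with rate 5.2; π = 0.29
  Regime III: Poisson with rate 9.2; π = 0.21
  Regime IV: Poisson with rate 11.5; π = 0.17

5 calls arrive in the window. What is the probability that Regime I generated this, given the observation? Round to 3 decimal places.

0.466

Apply Bayes' rule: the posterior for each component is proportional to its prior times its likelihood at x.
Evaluate each component's likelihood at the observed value:
  p_I = 0.172526
  p_II = 0.174785
  p_III = 0.0554943
  p_IV = 0.0169794
Weight by the priors:
  P(Z=I)·p_I = 0.33 × 0.172526 = 0.0569334
  P(Z=II)·p_II = 0.29 × 0.174785 = 0.0506877
  P(Z=III)·p_III = 0.21 × 0.0554943 = 0.0116538
  P(Z=IV)·p_IV = 0.17 × 0.0169794 = 0.00288649
Denominator: 0.0569334 + 0.0506877 + 0.0116538 + 0.00288649 = 0.122161
So the posterior for Regime I is 0.0569334 / 0.122161 ≈ 0.466.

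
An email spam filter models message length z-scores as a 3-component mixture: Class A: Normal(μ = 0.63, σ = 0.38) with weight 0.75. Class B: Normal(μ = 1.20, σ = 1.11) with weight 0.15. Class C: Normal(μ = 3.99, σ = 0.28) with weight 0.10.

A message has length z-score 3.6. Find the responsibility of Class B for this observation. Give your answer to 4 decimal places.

By Bayes' theorem, P(k | x) = P(Z=k) f_k(x) / Σ_j P(Z=j) f_j(x).
Evaluate each component's likelihood at the observed value:
  p_A = (1/(0.38·√(2π)))·exp(−(3.6−0.63)²/(2·0.38²)) = 1.049848·exp(-30.54328) = 5.70621e-14
  p_B = (1/(1.11·√(2π)))·exp(−(3.6−1.20)²/(2·1.11²)) = 0.359407·exp(-2.33747) = 0.0347085
  p_C = (1/(0.28·√(2π)))·exp(−(3.6−3.99)²/(2·0.28²)) = 1.424794·exp(-0.97003) = 0.540101
Weight by the priors:
  P(Z=A)·p_A = 0.75 × 5.70621e-14 = 4.27965e-14
  P(Z=B)·p_B = 0.15 × 0.0347085 = 0.00520627
  P(Z=C)·p_C = 0.10 × 0.540101 = 0.0540101
Normaliser: 4.27965e-14 + 0.00520627 + 0.0540101 = 0.0592164
P(Class B | data) = 0.00520627 / 0.0592164 ≈ 0.0879

0.0879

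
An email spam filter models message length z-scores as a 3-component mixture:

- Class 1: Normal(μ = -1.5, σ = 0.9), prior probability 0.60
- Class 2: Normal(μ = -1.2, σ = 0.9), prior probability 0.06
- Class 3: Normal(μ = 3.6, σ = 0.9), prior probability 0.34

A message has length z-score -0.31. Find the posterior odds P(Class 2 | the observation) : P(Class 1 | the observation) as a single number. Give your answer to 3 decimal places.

Only the two components matter; the odds are (w_i f_i(x)) / (w_j f_j(x)).
Evaluate each component's likelihood at the observed value:
  p_1 = (1/(0.9·√(2π)))·exp(−(-0.31−-1.5)²/(2·0.9²)) = 0.443269·exp(-0.87414) = 0.184942
  p_2 = (1/(0.9·√(2π)))·exp(−(-0.31−-1.2)²/(2·0.9²)) = 0.443269·exp(-0.48895) = 0.271844
  p_3 = (1/(0.9·√(2π)))·exp(−(-0.31−3.6)²/(2·0.9²)) = 0.443269·exp(-9.43710) = 3.53336e-05
Odds = (0.06/0.60) × (0.271844/0.184942) = 0.1 × 1.46989 ≈ 0.147

0.147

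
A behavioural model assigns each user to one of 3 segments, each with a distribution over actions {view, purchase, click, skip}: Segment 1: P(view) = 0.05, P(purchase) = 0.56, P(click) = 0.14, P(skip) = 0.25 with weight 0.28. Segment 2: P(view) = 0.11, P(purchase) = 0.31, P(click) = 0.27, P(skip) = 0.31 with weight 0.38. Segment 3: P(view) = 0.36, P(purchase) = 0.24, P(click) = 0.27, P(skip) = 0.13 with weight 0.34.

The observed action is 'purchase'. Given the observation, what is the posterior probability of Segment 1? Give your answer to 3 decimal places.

0.440

P(component k | x) = P(Z=k)·f_k(x) / marginal(x), where marginal(x) = Σ_j P(Z=j)·f_j(x).
Component likelihoods at x = 'purchase':
  p_1 = P(purchase | comp) = 0.56
  p_2 = P(purchase | comp) = 0.31
  p_3 = P(purchase | comp) = 0.24
Prior × likelihood for each component:
  P(Z=1)·p_1 = 0.28 × 0.56 = 0.1568
  P(Z=2)·p_2 = 0.38 × 0.31 = 0.1178
  P(Z=3)·p_3 = 0.34 × 0.24 = 0.0816
Evidence: 0.1568 + 0.1178 + 0.0816 = 0.3562
Responsibility of Segment 1: 0.1568 / 0.3562 ≈ 0.440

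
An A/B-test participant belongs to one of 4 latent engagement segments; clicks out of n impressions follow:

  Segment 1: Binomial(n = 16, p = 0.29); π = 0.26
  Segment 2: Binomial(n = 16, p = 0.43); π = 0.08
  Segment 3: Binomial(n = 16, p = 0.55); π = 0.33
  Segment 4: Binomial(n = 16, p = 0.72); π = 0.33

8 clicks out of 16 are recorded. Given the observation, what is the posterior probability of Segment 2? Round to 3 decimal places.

P(component k | x) = π_k·f_k(x) / marginal(x), where marginal(x) = Σ_j π_j·f_j(x).
Binomial probabilities:
  f_1 = 0.0415747
  f_2 = 0.16762
  f_3 = 0.181209
  f_4 = 0.0351158
Unnormalised posteriors:
  π_1·f_1 = 0.26 × 0.0415747 = 0.0108094
  π_2·f_2 = 0.08 × 0.16762 = 0.0134096
  π_3·f_3 = 0.33 × 0.181209 = 0.059799
  π_4·f_4 = 0.33 × 0.0351158 = 0.0115882
Evidence: 0.0108094 + 0.0134096 + 0.059799 + 0.0115882 = 0.0956062
Responsibility of Segment 2: 0.0134096 / 0.0956062 ≈ 0.140

0.140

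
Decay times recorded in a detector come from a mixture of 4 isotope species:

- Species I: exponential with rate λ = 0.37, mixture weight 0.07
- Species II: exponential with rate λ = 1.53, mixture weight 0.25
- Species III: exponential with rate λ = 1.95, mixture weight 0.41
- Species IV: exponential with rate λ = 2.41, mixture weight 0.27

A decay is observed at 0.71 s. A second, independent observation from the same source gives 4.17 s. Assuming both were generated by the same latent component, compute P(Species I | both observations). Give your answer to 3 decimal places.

By Bayes' theorem, P(k | x) = w_k f_k(x) / Σ_j w_j f_j(x).
Since both observations come from the same component, the likelihood for component k is f_k(x₁)·f_k(x₂).
  p_I = [0.37·e^(−0.37·0.71) = 0.37·e^(−0.2627) = 0.28452] × [0.0790913] = 0.022503
  p_II = [1.53·e^(−1.53·0.71) = 1.53·e^(−1.0863) = 0.516318] × [0.00259328] = 0.00133896
  p_III = [1.95·e^(−1.95·0.71) = 1.95·e^(−1.3845) = 0.488376] × [0.000573547] = 0.000280106
  p_IV = [2.41·e^(−2.41·0.71) = 2.41·e^(−1.7111) = 0.435407] × [0.000104109] = 4.53298e-05
Prior × likelihood for each component:
  w_I·p_I = 0.07 × 0.022503 = 0.00157521
  w_II·p_II = 0.25 × 0.00133896 = 0.000334739
  w_III·p_III = 0.41 × 0.000280106 = 0.000114844
  w_IV·p_IV = 0.27 × 4.53298e-05 = 1.2239e-05
Normaliser: 0.00157521 + 0.000334739 + 0.000114844 + 1.2239e-05 = 0.00203704
P(Species I | x₁,x₂) ≈ 0.773

0.773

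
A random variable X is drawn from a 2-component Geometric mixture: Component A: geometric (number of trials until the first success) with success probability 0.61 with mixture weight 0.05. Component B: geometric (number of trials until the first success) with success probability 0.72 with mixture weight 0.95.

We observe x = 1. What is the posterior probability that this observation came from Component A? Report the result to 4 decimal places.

0.0427

The responsibility of component k is π_k f_k(x) divided by Σ_j π_j f_j(x).
Evaluate each component's likelihood at the observed value:
  p_A = 0.61
  p_B = 0.72
Prior × likelihood for each component:
  π_A·p_A = 0.05 × 0.61 = 0.0305
  π_B·p_B = 0.95 × 0.72 = 0.684
Denominator: 0.0305 + 0.684 = 0.7145
Responsibility of Component A: 0.0305 / 0.7145 ≈ 0.0427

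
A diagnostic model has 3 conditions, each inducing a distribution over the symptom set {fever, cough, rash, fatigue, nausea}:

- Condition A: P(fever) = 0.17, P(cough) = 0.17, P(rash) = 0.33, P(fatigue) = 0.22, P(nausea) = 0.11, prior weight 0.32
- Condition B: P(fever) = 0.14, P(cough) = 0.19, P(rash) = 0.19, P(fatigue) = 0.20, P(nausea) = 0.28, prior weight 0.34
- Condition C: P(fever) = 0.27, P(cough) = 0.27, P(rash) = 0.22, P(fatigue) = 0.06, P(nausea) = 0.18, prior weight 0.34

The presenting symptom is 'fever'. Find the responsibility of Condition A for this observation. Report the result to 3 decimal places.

Apply Bayes' rule: the posterior for each component is proportional to its prior times its likelihood at x.
Component likelihoods at x = 'fever':
  f_A = P(fever | comp) = 0.17
  f_B = P(fever | comp) = 0.14
  f_C = P(fever | comp) = 0.27
Unnormalised posteriors:
  P(Z=A)·f_A = 0.32 × 0.17 = 0.0544
  P(Z=B)·f_B = 0.34 × 0.14 = 0.0476
  P(Z=C)·f_C = 0.34 × 0.27 = 0.0918
Marginal: 0.0544 + 0.0476 + 0.0918 = 0.1938
P(Condition A | 'fever') ≈ 0.281

0.281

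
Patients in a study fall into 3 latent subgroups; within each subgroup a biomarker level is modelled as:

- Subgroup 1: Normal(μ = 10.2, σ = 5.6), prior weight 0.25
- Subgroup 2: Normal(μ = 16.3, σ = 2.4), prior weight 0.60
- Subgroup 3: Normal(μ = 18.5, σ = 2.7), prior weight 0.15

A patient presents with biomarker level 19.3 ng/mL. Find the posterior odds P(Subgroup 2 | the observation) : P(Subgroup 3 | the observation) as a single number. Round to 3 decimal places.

2.153

Only the two components matter; the odds are (w_i f_i(x)) / (w_j f_j(x)).
Normal densities:
  f_1 = 0.0190247
  f_2 = 0.0761038
  f_3 = 0.141411
Posterior odds = (w_2·f_2) / (w_3·f_3) = (0.60·0.0761038) / (0.15·0.141411) = 0.0456623 / 0.0212116 ≈ 2.153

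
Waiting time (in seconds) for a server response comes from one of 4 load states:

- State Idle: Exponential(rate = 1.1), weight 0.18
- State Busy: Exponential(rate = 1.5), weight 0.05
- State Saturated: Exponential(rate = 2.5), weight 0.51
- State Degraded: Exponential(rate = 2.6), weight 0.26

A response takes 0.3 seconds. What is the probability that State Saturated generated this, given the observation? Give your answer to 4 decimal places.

Apply Bayes' rule: the posterior for each component is proportional to its prior times its likelihood at x.
Component likelihoods at x = 0.3 seconds:
  f_Idle = 0.790816
  f_Busy = 0.956442
  f_Saturated = 1.18092
  f_Degraded = 1.19186
Multiply by the mixture weights:
  P(Z=Idle)·f_Idle = 0.18 × 0.790816 = 0.142347
  P(Z=Busy)·f_Busy = 0.05 × 0.956442 = 0.0478221
  P(Z=Saturated)·f_Saturated = 0.51 × 1.18092 = 0.602267
  P(Z=Degraded)·f_Degraded = 0.26 × 1.19186 = 0.309882
Evidence: 0.142347 + 0.0478221 + 0.602267 + 0.309882 = 1.10232
Responsibility of State Saturated: 0.602267 / 1.10232 ≈ 0.5464

0.5464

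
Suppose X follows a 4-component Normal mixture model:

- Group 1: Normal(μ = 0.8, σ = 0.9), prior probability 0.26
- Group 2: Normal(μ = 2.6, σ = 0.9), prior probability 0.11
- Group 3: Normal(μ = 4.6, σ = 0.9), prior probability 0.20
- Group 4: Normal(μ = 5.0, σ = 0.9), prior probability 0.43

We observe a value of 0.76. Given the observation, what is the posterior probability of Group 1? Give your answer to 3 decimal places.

0.950

Apply Bayes' rule: the posterior for each component is proportional to its prior times its likelihood at x.
Component likelihoods at x = 0.76:
  L_1 = (1/(0.9·√(2π)))·exp(−(0.76−0.8)²/(2·0.9²)) = 0.443269·exp(-0.00099) = 0.442832
  L_2 = (1/(0.9·√(2π)))·exp(−(0.76−2.6)²/(2·0.9²)) = 0.443269·exp(-2.08988) = 0.0548335
  L_3 = (1/(0.9·√(2π)))·exp(−(0.76−4.6)²/(2·0.9²)) = 0.443269·exp(-9.10222) = 4.93881e-05
  L_4 = (1/(0.9·√(2π)))·exp(−(0.76−5.0)²/(2·0.9²)) = 0.443269·exp(-11.09728) = 6.71705e-06
Unnormalised posteriors:
  π_1·L_1 = 0.26 × 0.442832 = 0.115136
  π_2·L_2 = 0.11 × 0.0548335 = 0.00603168
  π_3·L_3 = 0.20 × 4.93881e-05 = 9.87763e-06
  π_4·L_4 = 0.43 × 6.71705e-06 = 2.88833e-06
Marginal: 0.115136 + 0.00603168 + 9.87763e-06 + 2.88833e-06 = 0.121181
Responsibility of Group 1: 0.115136 / 0.121181 ≈ 0.950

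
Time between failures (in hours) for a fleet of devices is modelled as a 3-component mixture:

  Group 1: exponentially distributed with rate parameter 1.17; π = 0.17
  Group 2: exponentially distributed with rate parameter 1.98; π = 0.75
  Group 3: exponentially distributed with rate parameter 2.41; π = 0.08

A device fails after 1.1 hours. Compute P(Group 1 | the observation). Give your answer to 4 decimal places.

The responsibility of component k is π_k f_k(x) divided by Σ_j π_j f_j(x).
Exponential densities:
  f_1 = 0.323034
  f_2 = 0.22427
  f_3 = 0.170099
Weight by the priors:
  π_1·f_1 = 0.17 × 0.323034 = 0.0549159
  π_2·f_2 = 0.75 × 0.22427 = 0.168203
  π_3·f_3 = 0.08 × 0.170099 = 0.0136079
Sum: 0.0549159 + 0.168203 + 0.0136079 = 0.236727
Responsibility of Group 1: 0.0549159 / 0.236727 ≈ 0.2320

0.2320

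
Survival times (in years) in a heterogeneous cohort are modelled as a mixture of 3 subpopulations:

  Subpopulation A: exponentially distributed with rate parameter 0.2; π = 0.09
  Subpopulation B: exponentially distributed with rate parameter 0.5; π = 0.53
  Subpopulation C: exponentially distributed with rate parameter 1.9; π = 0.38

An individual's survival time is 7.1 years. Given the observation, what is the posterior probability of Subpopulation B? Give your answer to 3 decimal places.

Apply Bayes' rule: the posterior for each component is proportional to its prior times its likelihood at x.
Component likelihoods at x = 7.1 years:
  p_A = 0.0483428
  p_B = 0.0143623
  p_C = 2.631e-06
Multiply by the mixture weights:
  π_A·p_A = 0.09 × 0.0483428 = 0.00435085
  π_B·p_B = 0.53 × 0.0143623 = 0.00761203
  π_C·p_C = 0.38 × 2.631e-06 = 9.9978e-07
Sum: 0.00435085 + 0.00761203 + 9.9978e-07 = 0.0119639
P(Subpopulation B | x) = 0.00761203 / 0.0119639 ≈ 0.636

0.636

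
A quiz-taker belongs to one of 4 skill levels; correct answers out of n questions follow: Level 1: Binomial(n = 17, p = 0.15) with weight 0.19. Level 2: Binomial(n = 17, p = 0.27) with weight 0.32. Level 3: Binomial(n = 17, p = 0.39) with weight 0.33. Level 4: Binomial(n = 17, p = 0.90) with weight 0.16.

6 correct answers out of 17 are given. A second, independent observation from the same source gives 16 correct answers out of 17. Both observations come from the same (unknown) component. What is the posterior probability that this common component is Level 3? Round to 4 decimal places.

0.9800

The responsibility of component k is π_k f_k(x) divided by Σ_j π_j f_j(x).
Since both observations come from the same component, the likelihood for component k is f_k(x₁)·f_k(x₂).
  f_1 = [0.0235904] × [9.49135e-13] = 2.23905e-14
  f_2 = [0.150423] × [9.89902e-09] = 1.48904e-09
  f_3 = [0.189494] × [2.97038e-06] = 5.62871e-07
  f_4 = [6.57711e-08] × [0.315013] = 2.07188e-08
Multiply by the mixture weights:
  π_1·f_1 = 0.19 × 2.23905e-14 = 4.2542e-15
  π_2·f_2 = 0.32 × 1.48904e-09 = 4.76493e-10
  π_3·f_3 = 0.33 × 5.62871e-07 = 1.85747e-07
  π_4·f_4 = 0.16 × 2.07188e-08 = 3.31501e-09
Evidence: 4.2542e-15 + 4.76493e-10 + 1.85747e-07 + 3.31501e-09 = 1.89539e-07
P(Level 3 | x₁, x₂) = 1.85747e-07 / 1.89539e-07 ≈ 0.9800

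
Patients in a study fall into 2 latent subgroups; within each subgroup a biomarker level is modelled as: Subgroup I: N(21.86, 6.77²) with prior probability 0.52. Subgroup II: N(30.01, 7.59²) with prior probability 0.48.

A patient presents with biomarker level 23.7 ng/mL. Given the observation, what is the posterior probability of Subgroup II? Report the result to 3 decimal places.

By Bayes' theorem, P(k | x) = π_k f_k(x) / Σ_j π_j f_j(x).
Evaluate each component's likelihood at the observed value:
  p_I = (1/(6.77·√(2π)))·exp(−(23.7−21.86)²/(2·6.77²)) = 0.058928·exp(-0.03693) = 0.0567912
  p_II = (1/(7.59·√(2π)))·exp(−(23.7−30.01)²/(2·7.59²)) = 0.052562·exp(-0.34558) = 0.0372037
Weight by the priors:
  π_I·p_I = 0.52 × 0.0567912 = 0.0295314
  π_II·p_II = 0.48 × 0.0372037 = 0.0178578
Sum: 0.0295314 + 0.0178578 = 0.0473892
P(Subgroup II | the observation) ≈ 0.377

0.377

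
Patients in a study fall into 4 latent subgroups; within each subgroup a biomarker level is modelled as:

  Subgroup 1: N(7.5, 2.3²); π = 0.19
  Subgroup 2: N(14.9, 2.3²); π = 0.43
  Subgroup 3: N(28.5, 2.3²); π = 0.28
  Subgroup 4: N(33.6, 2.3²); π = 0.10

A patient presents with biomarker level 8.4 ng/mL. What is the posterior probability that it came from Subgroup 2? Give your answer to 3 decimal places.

The responsibility of component k is P(Z=k) f_k(x) divided by Σ_j P(Z=j) f_j(x).
Normal densities:
  L_1 = (1/(2.3·√(2π)))·exp(−(8.4−7.5)²/(2·2.3²)) = 0.173453·exp(-0.07656) = 0.160669
  L_2 = (1/(2.3·√(2π)))·exp(−(8.4−14.9)²/(2·2.3²)) = 0.173453·exp(-3.99338) = 0.00319799
  L_3 = (1/(2.3·√(2π)))·exp(−(8.4−28.5)²/(2·2.3²)) = 0.173453·exp(-38.18620) = 4.51987e-18
  L_4 = (1/(2.3·√(2π)))·exp(−(8.4−33.6)²/(2·2.3²)) = 0.173453·exp(-60.02268) = 1.48478e-27
Prior × likelihood for each component:
  P(Z=1)·L_1 = 0.19 × 0.160669 = 0.0305272
  P(Z=2)·L_2 = 0.43 × 0.00319799 = 0.00137514
  P(Z=3)·L_3 = 0.28 × 4.51987e-18 = 1.26556e-18
  P(Z=4)·L_4 = 0.10 × 1.48478e-27 = 1.48478e-28
Normaliser: 0.0305272 + 0.00137514 + 1.26556e-18 + 1.48478e-28 = 0.0319023
Responsibility of Subgroup 2: 0.00137514 / 0.0319023 ≈ 0.043

0.043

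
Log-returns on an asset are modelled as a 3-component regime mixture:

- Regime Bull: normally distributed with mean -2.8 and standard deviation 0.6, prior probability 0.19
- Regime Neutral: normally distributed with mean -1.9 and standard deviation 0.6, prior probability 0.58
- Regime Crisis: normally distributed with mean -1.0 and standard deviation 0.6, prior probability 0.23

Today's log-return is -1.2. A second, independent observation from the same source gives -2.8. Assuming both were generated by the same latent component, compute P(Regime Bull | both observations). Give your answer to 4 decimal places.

The responsibility of component k is P(Z=k) f_k(x) divided by Σ_j P(Z=j) f_j(x).
Since both observations come from the same component, the likelihood for component k is f_k(x₁)·f_k(x₂).
  p_Bull = [0.0189933] × [0.664904] = 0.0126287
  p_Neutral = [0.336664] × [0.215863] = 0.0726733
  p_Crisis = [0.628972] × [0.00738641] = 0.00464585
Weight by the priors:
  P(Z=Bull)·p_Bull = 0.19 × 0.0126287 = 0.00239946
  P(Z=Neutral)·p_Neutral = 0.58 × 0.0726733 = 0.0421505
  P(Z=Crisis)·p_Crisis = 0.23 × 0.00464585 = 0.00106855
Denominator: 0.00239946 + 0.0421505 + 0.00106855 = 0.0456185
P(Regime Bull | x) = 0.00239946 / 0.0456185 ≈ 0.0526

0.0526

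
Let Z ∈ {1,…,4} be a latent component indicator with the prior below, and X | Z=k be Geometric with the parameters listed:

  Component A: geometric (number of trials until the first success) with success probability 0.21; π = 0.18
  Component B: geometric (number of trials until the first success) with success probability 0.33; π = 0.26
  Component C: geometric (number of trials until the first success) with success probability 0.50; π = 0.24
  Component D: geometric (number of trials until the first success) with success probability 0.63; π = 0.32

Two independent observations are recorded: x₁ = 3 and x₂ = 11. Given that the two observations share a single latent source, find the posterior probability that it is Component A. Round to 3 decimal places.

0.655

Posterior ∝ prior × likelihood, so P(k | x) ∝ π_k f_k(x); normalise over all components.
Since both observations come from the same component, the likelihood for component k is f_k(x₁)·f_k(x₂).
  L_A = [0.131061] × [0.0198834] = 0.00260594
  L_B = [0.148137] × [0.00601536] = 0.000891098
  L_C = [0.125] × [0.000488281] = 6.10352e-05
  L_D = [0.086247] × [3.02941e-05] = 2.61277e-06
Weight by the priors:
  π_A·L_A = 0.18 × 0.00260594 = 0.000469068
  π_B·L_B = 0.26 × 0.000891098 = 0.000231686
  π_C·L_C = 0.24 × 6.10352e-05 = 1.46484e-05
  π_D·L_D = 0.32 × 2.61277e-06 = 8.36088e-07
Denominator: 0.000469068 + 0.000231686 + 1.46484e-05 + 8.36088e-07 = 0.000716238
P(Component A | x) ≈ 0.655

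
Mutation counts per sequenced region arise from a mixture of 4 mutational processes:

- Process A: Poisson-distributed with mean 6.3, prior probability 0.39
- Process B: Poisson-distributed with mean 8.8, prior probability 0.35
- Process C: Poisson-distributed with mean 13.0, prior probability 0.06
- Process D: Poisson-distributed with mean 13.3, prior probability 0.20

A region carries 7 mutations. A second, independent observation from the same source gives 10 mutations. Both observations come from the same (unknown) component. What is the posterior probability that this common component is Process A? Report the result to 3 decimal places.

By Bayes' theorem, P(k | x) = π_k f_k(x) / Σ_j π_j f_j(x).
Since both observations come from the same component, the likelihood for component k is f_k(x₁)·f_k(x₂).
  L_A = [e^(−6.3)·6.3^7/7! = 0.143515] × [0.0498411] = 0.00715295
  L_B = [e^(−8.8)·8.8^7/7! = 0.122224] × [0.115684] = 0.0141393
  L_C = [e^(−13.0)·13.0^7/7! = 0.0281413] × [0.0858702] = 0.0024165
  L_D = [e^(−13.3)·13.3^7/7! = 0.0244576] × [0.0799166] = 0.00195457
Multiply by the mixture weights:
  π_A·L_A = 0.39 × 0.00715295 = 0.00278965
  π_B·L_B = 0.35 × 0.0141393 = 0.00494877
  π_C·L_C = 0.06 × 0.0024165 = 0.00014499
  π_D·L_D = 0.20 × 0.00195457 = 0.000390914
Sum: 0.00278965 + 0.00494877 + 0.00014499 + 0.000390914 = 0.00827432
P(Process A | data) ≈ 0.337

0.337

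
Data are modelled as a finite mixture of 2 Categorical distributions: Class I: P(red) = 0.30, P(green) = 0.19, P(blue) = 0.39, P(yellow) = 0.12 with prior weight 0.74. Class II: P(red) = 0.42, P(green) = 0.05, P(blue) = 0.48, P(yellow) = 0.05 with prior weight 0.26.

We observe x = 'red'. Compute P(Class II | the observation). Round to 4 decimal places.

Posterior ∝ prior × likelihood, so P(k | x) ∝ P(Z=k) f_k(x); normalise over all components.
Evaluate each component's likelihood at the observed value:
  p_I = P(red | comp) = 0.30
  p_II = P(red | comp) = 0.42
Weight by the priors:
  P(Z=I)·p_I = 0.74 × 0.3 = 0.222
  P(Z=II)·p_II = 0.26 × 0.42 = 0.1092
Normaliser: 0.222 + 0.1092 = 0.3312
So the posterior for Class II is 0.1092 / 0.3312 ≈ 0.3297.

0.3297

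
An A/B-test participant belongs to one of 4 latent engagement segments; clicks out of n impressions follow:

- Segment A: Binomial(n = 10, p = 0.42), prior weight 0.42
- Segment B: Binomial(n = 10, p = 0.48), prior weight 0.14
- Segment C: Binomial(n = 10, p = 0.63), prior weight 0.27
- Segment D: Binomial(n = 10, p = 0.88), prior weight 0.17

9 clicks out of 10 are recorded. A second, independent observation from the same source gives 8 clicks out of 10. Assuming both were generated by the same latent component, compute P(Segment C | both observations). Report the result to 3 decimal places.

Posterior ∝ prior × likelihood, so P(k | x) ∝ P(Z=k) f_k(x); normalise over all components.
Since both observations come from the same component, the likelihood for component k is f_k(x₁)·f_k(x₂).
  f_A = [0.00235869] × [0.0146576] = 3.45728e-05
  f_B = [0.00703355] × [0.0342885] = 0.00024117
  f_C = [0.0578451] × [0.152876] = 0.00884315
  f_D = [0.379774] × [0.233043] = 0.0885038
Prior × likelihood for each component:
  P(Z=A)·f_A = 0.42 × 3.45728e-05 = 1.45206e-05
  P(Z=B)·f_B = 0.14 × 0.00024117 = 3.37638e-05
  P(Z=C)·f_C = 0.27 × 0.00884315 = 0.00238765
  P(Z=D)·f_D = 0.17 × 0.0885038 = 0.0150456
Denominator: 1.45206e-05 + 3.37638e-05 + 0.00238765 + 0.0150456 = 0.0174816
So the posterior for Segment C is 0.00238765 / 0.0174816 ≈ 0.137.

0.137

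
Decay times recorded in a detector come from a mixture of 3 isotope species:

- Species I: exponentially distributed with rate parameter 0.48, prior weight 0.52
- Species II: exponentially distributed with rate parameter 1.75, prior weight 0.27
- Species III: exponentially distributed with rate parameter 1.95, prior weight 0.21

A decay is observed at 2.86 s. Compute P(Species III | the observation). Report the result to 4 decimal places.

0.0228

By Bayes' theorem, P(k | x) = w_k f_k(x) / Σ_j w_j f_j(x).
Exponential densities:
  f_I = 0.48·e^(−0.48·2.86) = 0.48·e^(−1.3728) = 0.12163
  f_II = 1.75·e^(−1.75·2.86) = 1.75·e^(−5.0050) = 0.0117326
  f_III = 1.95·e^(−1.95·2.86) = 1.95·e^(−5.5770) = 0.00737861
Multiply by the mixture weights:
  w_I·f_I = 0.52 × 0.12163 = 0.0632478
  w_II·f_II = 0.27 × 0.0117326 = 0.0031678
  w_III·f_III = 0.21 × 0.00737861 = 0.00154951
Marginal: 0.0632478 + 0.0031678 + 0.00154951 = 0.0679651
So the posterior for Species III is 0.00154951 / 0.0679651 ≈ 0.0228.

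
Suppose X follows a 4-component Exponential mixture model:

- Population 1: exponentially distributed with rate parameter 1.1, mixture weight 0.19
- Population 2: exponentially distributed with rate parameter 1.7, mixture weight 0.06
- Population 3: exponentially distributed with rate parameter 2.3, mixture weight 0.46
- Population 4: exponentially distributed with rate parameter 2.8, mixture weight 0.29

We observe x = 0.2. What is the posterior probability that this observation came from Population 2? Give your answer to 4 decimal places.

Posterior ∝ prior × likelihood, so P(k | x) ∝ π_k f_k(x); normalise over all components.
Exponential densities:
  L_1 = 0.882771
  L_2 = 1.21001
  L_3 = 1.45195
  L_4 = 1.59939
Unnormalised posteriors:
  π_1·L_1 = 0.19 × 0.882771 = 0.167726
  π_2·L_2 = 0.06 × 1.21001 = 0.0726006
  π_3·L_3 = 0.46 × 1.45195 = 0.667898
  π_4·L_4 = 0.29 × 1.59939 = 0.463822
Marginal: 0.167726 + 0.0726006 + 0.667898 + 0.463822 = 1.37205
P(Population 2 | 0.2) ≈ 0.0529

0.0529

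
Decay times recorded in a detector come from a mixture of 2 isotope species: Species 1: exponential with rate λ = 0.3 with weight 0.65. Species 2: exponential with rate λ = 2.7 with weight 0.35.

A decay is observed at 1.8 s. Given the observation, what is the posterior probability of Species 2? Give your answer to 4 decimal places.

0.0606

By Bayes' theorem, P(k | x) = P(Z=k) f_k(x) / Σ_j P(Z=j) f_j(x).
Component likelihoods at x = 1.8 s:
  L_1 = 0.174824
  L_2 = 0.0209263
Multiply by the mixture weights:
  P(Z=1)·L_1 = 0.65 × 0.174824 = 0.113636
  P(Z=2)·L_2 = 0.35 × 0.0209263 = 0.00732421
Denominator: 0.113636 + 0.00732421 = 0.12096
So the posterior for Species 2 is 0.00732421 / 0.12096 ≈ 0.0606.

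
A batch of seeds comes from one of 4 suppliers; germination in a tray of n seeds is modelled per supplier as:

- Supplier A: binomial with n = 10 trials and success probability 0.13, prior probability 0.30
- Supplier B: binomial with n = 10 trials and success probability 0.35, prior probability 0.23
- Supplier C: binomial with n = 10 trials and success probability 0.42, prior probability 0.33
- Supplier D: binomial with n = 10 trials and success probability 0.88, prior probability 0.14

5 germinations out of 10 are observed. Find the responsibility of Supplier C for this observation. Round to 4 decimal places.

0.6574

The responsibility of component k is P(Z=k) f_k(x) divided by Σ_j P(Z=j) f_j(x).
Component likelihoods at x = 5 germinations out of 10:
  p_A = C(10,5)·0.13^5·0.87^5 = 252·3.71293e-05·0.498421 = 0.00466352
  p_B = C(10,5)·0.35^5·0.65^5 = 252·0.00525219·0.116029 = 0.15357
  p_C = C(10,5)·0.42^5·0.58^5 = 252·0.0130691·0.0656357 = 0.216166
  p_D = C(10,5)·0.88^5·0.12^5 = 252·0.527732·2.48832e-05 = 0.00330918
Weight by the priors:
  P(Z=A)·p_A = 0.30 × 0.00466352 = 0.00139906
  P(Z=B)·p_B = 0.23 × 0.15357 = 0.0353212
  P(Z=C)·p_C = 0.33 × 0.216166 = 0.0713347
  P(Z=D)·p_D = 0.14 × 0.00330918 = 0.000463285
Denominator: 0.00139906 + 0.0353212 + 0.0713347 + 0.000463285 = 0.108518
So the posterior for Supplier C is 0.0713347 / 0.108518 ≈ 0.6574.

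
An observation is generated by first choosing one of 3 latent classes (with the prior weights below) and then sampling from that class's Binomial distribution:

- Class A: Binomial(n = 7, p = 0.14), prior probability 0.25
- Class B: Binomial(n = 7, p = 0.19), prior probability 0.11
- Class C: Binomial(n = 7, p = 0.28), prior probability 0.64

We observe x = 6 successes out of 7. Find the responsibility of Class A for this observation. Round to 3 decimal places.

0.007

By Bayes' theorem, P(k | x) = w_k f_k(x) / Σ_j w_j f_j(x).
Component likelihoods at x = 6 successes out of 7:
  f_A = 4.53278e-05
  f_B = 0.00026675
  f_C = 0.00242873
Unnormalised posteriors:
  w_A·f_A = 0.25 × 4.53278e-05 = 1.1332e-05
  w_B·f_B = 0.11 × 0.00026675 = 2.93425e-05
  w_C·f_C = 0.64 × 0.00242873 = 0.00155439
Denominator: 1.1332e-05 + 2.93425e-05 + 0.00155439 = 0.00159506
So the posterior for Class A is 1.1332e-05 / 0.00159506 ≈ 0.007.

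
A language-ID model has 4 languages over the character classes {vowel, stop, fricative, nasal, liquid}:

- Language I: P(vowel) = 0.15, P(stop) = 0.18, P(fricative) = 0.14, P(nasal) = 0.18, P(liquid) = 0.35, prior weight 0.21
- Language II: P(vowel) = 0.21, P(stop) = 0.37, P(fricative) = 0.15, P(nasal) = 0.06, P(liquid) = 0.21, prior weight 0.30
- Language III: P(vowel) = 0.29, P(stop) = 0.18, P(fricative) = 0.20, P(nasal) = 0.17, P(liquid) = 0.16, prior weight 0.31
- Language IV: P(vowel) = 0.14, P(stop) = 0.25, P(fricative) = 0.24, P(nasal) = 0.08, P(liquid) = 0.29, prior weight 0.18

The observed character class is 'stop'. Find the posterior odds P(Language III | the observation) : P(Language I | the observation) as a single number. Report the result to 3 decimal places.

Since P(k|x) ∝ w_k f_k(x), the posterior odds are w_i f_i(x) / (w_j f_j(x)).
Categorical probabilities:
  p_I = 0.18
  p_II = 0.37
  p_III = 0.18
  p_IV = 0.25
Odds = (0.31/0.21) × (0.18/0.18) = 1.47619 × 1 ≈ 1.476

1.476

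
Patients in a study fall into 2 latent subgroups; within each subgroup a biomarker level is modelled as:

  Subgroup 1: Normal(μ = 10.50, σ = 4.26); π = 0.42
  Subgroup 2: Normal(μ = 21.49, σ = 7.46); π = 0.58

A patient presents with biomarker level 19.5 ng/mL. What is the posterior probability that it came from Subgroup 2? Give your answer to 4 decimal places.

0.8764

Apply Bayes' rule: the posterior for each component is proportional to its prior times its likelihood at x.
Component likelihoods at x = 19.5 ng/mL:
  L_1 = (1/(4.26·√(2π)))·exp(−(19.5−10.50)²/(2·4.26²)) = 0.093648·exp(-2.23170) = 0.0100528
  L_2 = (1/(7.46·√(2π)))·exp(−(19.5−21.49)²/(2·7.46²)) = 0.053478·exp(-0.03558) = 0.0516083
Multiply by the mixture weights:
  w_1·L_1 = 0.42 × 0.0100528 = 0.00422216
  w_2·L_2 = 0.58 × 0.0516083 = 0.0299328
Evidence: 0.00422216 + 0.0299328 = 0.034155
P(Subgroup 2 | data) ≈ 0.8764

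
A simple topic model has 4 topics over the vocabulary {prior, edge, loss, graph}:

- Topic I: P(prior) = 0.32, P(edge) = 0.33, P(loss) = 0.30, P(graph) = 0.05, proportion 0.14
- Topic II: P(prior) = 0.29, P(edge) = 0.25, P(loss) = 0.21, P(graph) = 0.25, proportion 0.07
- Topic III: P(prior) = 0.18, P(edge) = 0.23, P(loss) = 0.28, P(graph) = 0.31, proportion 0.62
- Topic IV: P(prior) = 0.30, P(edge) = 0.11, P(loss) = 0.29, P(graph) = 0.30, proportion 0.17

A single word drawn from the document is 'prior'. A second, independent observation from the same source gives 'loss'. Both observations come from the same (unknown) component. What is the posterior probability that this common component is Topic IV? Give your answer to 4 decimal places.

Posterior ∝ prior × likelihood, so P(k | x) ∝ π_k f_k(x); normalise over all components.
Since both observations come from the same component, the likelihood for component k is f_k(x₁)·f_k(x₂).
  L_I = [P(prior | comp) = 0.32] × [0.3] = 0.096
  L_II = [P(prior | comp) = 0.29] × [0.21] = 0.0609
  L_III = [P(prior | comp) = 0.18] × [0.28] = 0.0504
  L_IV = [P(prior | comp) = 0.30] × [0.29] = 0.087
Prior × likelihood for each component:
  π_I·L_I = 0.14 × 0.096 = 0.01344
  π_II·L_II = 0.07 × 0.0609 = 0.004263
  π_III·L_III = 0.62 × 0.0504 = 0.031248
  π_IV·L_IV = 0.17 × 0.087 = 0.01479
Denominator: 0.01344 + 0.004263 + 0.031248 + 0.01479 = 0.063741
P(Topic IV | x₁, x₂) = 0.01479 / 0.063741 ≈ 0.2320

0.2320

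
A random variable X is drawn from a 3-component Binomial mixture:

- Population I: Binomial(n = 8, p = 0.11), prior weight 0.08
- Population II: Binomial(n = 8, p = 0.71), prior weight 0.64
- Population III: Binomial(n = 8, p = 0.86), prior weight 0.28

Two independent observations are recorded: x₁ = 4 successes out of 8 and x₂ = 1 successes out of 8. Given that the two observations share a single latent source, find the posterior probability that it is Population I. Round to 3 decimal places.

0.717

Apply Bayes' rule: the posterior for each component is proportional to its prior times its likelihood at x.
Since both observations come from the same component, the likelihood for component k is f_k(x₁)·f_k(x₂).
  L_I = [C(8,4)·0.11^4·0.89^4 = 70·0.00014641·0.627422 = 0.00643026] × [0.389236] = 0.00250289
  L_II = [C(8,4)·0.71^4·0.29^4 = 70·0.254117·0.00707281 = 0.125812] × [0.000979793] = 0.00012327
  L_III = [C(8,4)·0.86^4·0.14^4 = 70·0.547008·0.00038416 = 0.0147097] × [7.25245e-06] = 1.06681e-07
Weight by the priors:
  w_I·L_I = 0.08 × 0.00250289 = 0.000200231
  w_II·L_II = 0.64 × 0.00012327 = 7.88929e-05
  w_III·L_III = 0.28 × 1.06681e-07 = 2.98708e-08
Marginal: 0.000200231 + 7.88929e-05 + 2.98708e-08 = 0.000279154
P(Population I | x₁,x₂) ≈ 0.717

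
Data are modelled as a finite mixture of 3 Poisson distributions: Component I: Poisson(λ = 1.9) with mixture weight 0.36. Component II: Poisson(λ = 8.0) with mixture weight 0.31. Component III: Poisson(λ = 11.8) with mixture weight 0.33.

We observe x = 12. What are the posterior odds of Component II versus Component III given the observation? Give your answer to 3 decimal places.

0.396

Only the two components matter; the odds are (π_i f_i(x)) / (π_j f_j(x)).
Evaluate each component's likelihood at the observed value:
  L_I = 6.91109e-07
  L_II = 0.0481268
  L_III = 0.114175
Odds = (0.31/0.33) × (0.0481268/0.114175) = 0.939394 × 0.421517 ≈ 0.396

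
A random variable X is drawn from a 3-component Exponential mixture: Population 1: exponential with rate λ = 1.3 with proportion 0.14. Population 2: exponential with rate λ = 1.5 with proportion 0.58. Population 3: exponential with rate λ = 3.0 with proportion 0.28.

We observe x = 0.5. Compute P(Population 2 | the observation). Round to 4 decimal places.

0.5927

P(component k | x) = π_k·f_k(x) / marginal(x), where marginal(x) = Σ_j π_j·f_j(x).
Component likelihoods at x = 0.5:
  f_1 = 1.3·e^(−1.3·0.5) = 1.3·e^(−0.6500) = 0.67866
  f_2 = 1.5·e^(−1.5·0.5) = 1.5·e^(−0.7500) = 0.70855
  f_3 = 3.0·e^(−3.0·0.5) = 3.0·e^(−1.5000) = 0.66939
Weight by the priors:
  π_1·f_1 = 0.14 × 0.67866 = 0.0950123
  π_2·f_2 = 0.58 × 0.70855 = 0.410959
  π_3·f_3 = 0.28 × 0.66939 = 0.187429
Normaliser: 0.0950123 + 0.410959 + 0.187429 = 0.693401
P(Population 2 | the observation) = 0.410959 / 0.693401 ≈ 0.5927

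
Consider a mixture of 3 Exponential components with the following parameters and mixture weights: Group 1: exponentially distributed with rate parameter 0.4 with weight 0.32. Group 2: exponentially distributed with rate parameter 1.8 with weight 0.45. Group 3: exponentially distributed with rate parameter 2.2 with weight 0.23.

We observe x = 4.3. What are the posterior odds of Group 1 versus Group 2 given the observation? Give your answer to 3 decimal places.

Only the two components matter; the odds are (π_i f_i(x)) / (π_j f_j(x)).
Component likelihoods at x = 4.3:
  L_1 = 0.4·e^(−0.4·4.3) = 0.4·e^(−1.7200) = 0.0716265
  L_2 = 1.8·e^(−1.8·4.3) = 1.8·e^(−7.7400) = 0.000783129
  L_3 = 2.2·e^(−2.2·4.3) = 2.2·e^(−9.4600) = 0.000171395
Posterior odds = (π_1·L_1) / (π_2·L_2) = (0.32·0.0716265) / (0.45·0.000783129) = 0.0229205 / 0.000352408 ≈ 65.040

65.040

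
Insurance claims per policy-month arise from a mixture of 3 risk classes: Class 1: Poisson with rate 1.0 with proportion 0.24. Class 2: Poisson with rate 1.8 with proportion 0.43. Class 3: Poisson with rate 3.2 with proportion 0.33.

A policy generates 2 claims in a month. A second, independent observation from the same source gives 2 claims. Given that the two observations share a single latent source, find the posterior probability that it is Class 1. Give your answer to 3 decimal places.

The responsibility of component k is w_k f_k(x) divided by Σ_j w_j f_j(x).
Since both observations come from the same component, the likelihood for component k is f_k(x₁)·f_k(x₂).
  f_1 = [0.18394] × [0.18394] = 0.0338338
  f_2 = [0.267784] × [0.267784] = 0.0717084
  f_3 = [0.208702] × [0.208702] = 0.0435567
Prior × likelihood for each component:
  w_1·f_1 = 0.24 × 0.0338338 = 0.00812012
  w_2·f_2 = 0.43 × 0.0717084 = 0.0308346
  w_3·f_3 = 0.33 × 0.0435567 = 0.0143737
Denominator: 0.00812012 + 0.0308346 + 0.0143737 = 0.0533284
P(Class 1 | x) ≈ 0.152

0.152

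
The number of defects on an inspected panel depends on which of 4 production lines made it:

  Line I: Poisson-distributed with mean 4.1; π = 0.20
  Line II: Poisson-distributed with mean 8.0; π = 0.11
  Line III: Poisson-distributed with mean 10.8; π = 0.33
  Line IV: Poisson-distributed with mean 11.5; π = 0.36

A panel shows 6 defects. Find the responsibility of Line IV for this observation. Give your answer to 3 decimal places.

P(component k | x) = π_k·f_k(x) / marginal(x), where marginal(x) = Σ_j π_j·f_j(x).
Evaluate each component's likelihood at the observed value:
  p_I = e^(−4.1)·4.1^6/6! = 0.109336
  p_II = e^(−8.0)·8.0^6/6! = 0.122138
  p_III = e^(−10.8)·10.8^6/6! = 0.0449603
  p_IV = e^(−11.5)·11.5^6/6! = 0.0325438
Weight by the priors:
  π_I·p_I = 0.20 × 0.109336 = 0.0218672
  π_II·p_II = 0.11 × 0.122138 = 0.0134352
  π_III·p_III = 0.33 × 0.0449603 = 0.0148369
  π_IV·p_IV = 0.36 × 0.0325438 = 0.0117158
Marginal: 0.0218672 + 0.0134352 + 0.0148369 + 0.0117158 = 0.0618551
P(Line IV | 6 defects) ≈ 0.189

0.189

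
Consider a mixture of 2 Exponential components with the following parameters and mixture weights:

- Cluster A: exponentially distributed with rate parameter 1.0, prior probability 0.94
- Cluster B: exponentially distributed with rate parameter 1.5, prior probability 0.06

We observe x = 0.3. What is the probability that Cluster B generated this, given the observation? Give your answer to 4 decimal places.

0.0761

The responsibility of component k is P(Z=k) f_k(x) divided by Σ_j P(Z=j) f_j(x).
Component likelihoods at x = 0.3:
  f_A = 0.740818
  f_B = 0.956442
Unnormalised posteriors:
  P(Z=A)·f_A = 0.94 × 0.740818 = 0.696369
  P(Z=B)·f_B = 0.06 × 0.956442 = 0.0573865
Sum: 0.696369 + 0.0573865 = 0.753756
P(Cluster B | the observation) = 0.0573865 / 0.753756 ≈ 0.0761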